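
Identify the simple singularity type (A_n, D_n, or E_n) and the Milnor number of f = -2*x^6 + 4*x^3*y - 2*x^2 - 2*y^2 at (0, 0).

Type A1, Milnor number mu = 1.

The Hessian of f at 0 is [[-4, 0], [0, -4]] with rank 2, so corank 0. A Groebner basis of the Jacobian ideal J(f) in C{x,y} is {x, y}; counting standard monomials gives mu = 1. Corank 0: nondegenerate Morse point, so A_1.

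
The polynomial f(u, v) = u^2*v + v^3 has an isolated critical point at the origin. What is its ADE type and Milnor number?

The Hessian of f at 0 has rank 0. Corank 2; j^3 = v*(u^2 + v^2) splits into three distinct lines over C (the quadratic factor has nonzero discriminant), so D_4.

Type D4, Milnor number mu = 4.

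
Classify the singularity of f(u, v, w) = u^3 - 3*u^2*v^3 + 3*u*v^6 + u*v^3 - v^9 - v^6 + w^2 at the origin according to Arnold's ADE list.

E7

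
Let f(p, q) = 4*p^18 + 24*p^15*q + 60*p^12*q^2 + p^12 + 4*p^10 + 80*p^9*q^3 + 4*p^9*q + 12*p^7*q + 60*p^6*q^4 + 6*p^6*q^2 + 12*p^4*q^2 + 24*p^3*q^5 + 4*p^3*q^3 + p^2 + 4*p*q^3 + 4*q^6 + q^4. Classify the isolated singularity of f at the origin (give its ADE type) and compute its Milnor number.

Type A_{3}, Milnor number mu = 3.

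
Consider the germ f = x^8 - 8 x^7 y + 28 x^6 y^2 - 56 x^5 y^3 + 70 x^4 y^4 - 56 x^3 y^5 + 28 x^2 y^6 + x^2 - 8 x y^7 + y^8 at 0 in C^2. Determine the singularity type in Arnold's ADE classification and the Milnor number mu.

Type A_{7}, Milnor number mu = 7.

The Hessian of f at 0 has rank 1. Corank 1: A-series; mu = 7 gives A_7.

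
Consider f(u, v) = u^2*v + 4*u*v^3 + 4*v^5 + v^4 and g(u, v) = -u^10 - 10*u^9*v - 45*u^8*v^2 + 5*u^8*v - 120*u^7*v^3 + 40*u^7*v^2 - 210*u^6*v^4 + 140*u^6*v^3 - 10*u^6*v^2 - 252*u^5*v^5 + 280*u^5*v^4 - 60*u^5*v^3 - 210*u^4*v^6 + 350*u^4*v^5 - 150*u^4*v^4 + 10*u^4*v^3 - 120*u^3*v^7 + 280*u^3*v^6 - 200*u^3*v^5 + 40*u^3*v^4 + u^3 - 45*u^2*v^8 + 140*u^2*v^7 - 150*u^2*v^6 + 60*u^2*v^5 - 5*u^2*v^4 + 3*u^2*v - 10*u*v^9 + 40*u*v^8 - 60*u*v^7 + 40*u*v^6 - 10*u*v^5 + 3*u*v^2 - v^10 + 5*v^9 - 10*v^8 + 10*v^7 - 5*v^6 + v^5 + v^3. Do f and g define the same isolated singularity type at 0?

The Hessian of f at 0 has rank 0. Corank 2; j^3 = u^2*v has shape L^2 M (L != M), so D-series; mu = 5 gives D_5. The Hessian of g at 0 has rank 0. Corank 2; j^3 = (u + v)^3 is a perfect cube, so E-series; the 5-jet and mu = 8 give E_8. f is D_5 but g is E_8, hence not right-equivalent.

No.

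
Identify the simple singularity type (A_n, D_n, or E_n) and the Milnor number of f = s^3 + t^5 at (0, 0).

Type E_{8}, Milnor number mu = 8.

The Hessian of f at 0 has rank 0. Corank 2; j^3 = s^3 is a perfect cube, so E-series; the 5-jet and mu = 8 give E_8.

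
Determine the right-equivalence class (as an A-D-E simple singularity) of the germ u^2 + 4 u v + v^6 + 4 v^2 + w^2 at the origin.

A_5

The Hessian of f at 0 has rank 2. Corank 1: A-series; mu = 5 gives A_5.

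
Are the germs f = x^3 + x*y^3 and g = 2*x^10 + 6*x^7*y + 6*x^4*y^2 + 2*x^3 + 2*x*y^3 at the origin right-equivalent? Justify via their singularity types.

Yes.

The Hessian of f at 0 has rank 0. Corank 2; j^3 = x^3 is a perfect cube, so E-series; the 4-jet and mu = 7 give E_7. The Hessian of g at 0 has rank 0. Corank 2; j^3 = 2*x^3 is a perfect cube, so E-series; the 4-jet and mu = 7 give E_7. Both have type E_7, hence right-equivalent.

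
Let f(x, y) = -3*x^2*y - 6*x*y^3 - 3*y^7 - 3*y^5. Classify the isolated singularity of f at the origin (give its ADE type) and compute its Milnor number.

Type D8, Milnor number mu = 8.

The Hessian of f at 0 has rank 0. Corank 2; j^3 = -3*x^2*y has shape L^2 M (L != M), so D-series; mu = 8 gives D_8.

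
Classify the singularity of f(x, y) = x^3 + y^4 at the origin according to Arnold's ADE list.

E_6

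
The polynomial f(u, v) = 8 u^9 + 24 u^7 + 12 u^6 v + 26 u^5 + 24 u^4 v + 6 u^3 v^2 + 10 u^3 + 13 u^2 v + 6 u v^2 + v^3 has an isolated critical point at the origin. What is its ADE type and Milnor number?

The Hessian of f at 0 has rank 0. Corank 2; j^3 = (2*u + v)*(5*u^2 + 4*u*v + v^2) splits into three distinct lines over C (the quadratic factor has nonzero discriminant), so D_4.

Type D_4, Milnor number mu = 4.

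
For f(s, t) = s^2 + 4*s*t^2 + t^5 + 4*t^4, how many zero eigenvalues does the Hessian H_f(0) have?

Hessian at 0 has rank 1.

1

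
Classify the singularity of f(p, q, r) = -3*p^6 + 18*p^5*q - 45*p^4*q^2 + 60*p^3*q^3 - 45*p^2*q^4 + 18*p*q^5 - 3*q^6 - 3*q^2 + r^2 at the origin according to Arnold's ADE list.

A5

The Hessian of f at 0 is [[0, 0, 0], [0, -6, 0], [0, 0, 2]] with rank 2, so corank 1. A Groebner basis of the Jacobian ideal J(f) in C{p,q,r} is {p^5, q, r}; counting standard monomials gives mu = 5. Corank 1: A-series; mu = 5 gives A_5.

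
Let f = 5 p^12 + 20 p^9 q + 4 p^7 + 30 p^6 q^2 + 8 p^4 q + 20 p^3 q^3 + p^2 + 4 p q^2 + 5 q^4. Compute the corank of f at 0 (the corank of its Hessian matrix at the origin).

The Hessian at 0 is [[2, 0], [0, 0]] of rank 1; hence corank 1.

1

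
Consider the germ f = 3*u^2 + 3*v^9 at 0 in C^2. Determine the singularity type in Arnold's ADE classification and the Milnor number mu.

The Hessian of f at 0 has rank 1. Corank 1: A-series; mu = 8 gives A_8.

Type A_8, Milnor number mu = 8.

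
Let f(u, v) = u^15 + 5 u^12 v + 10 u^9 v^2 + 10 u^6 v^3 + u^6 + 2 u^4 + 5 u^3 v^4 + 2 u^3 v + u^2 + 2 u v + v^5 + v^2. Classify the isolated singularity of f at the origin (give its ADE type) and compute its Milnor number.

Type A_4, Milnor number mu = 4.

The Hessian of f at 0 has rank 1. Corank 1: A-series; mu = 4 gives A_4.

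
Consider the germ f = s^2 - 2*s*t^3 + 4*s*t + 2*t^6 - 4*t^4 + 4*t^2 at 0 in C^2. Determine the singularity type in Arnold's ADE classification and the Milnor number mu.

Type A_5, Milnor number mu = 5.

The Hessian of f at 0 is [[2, 4], [4, 8]] with rank 1, so corank 1. A Groebner basis of the Jacobian ideal J(f) in C{s,t} is {s*t^2 + 2*s + 4*t, -s + t^3 - 2*t, s^2 + 4*s*t + 4*t^2}; counting standard monomials gives mu = 5. Corank 1: A-series; mu = 5 gives A_5.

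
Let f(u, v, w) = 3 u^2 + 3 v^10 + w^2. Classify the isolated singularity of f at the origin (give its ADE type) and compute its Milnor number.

Type A_{9}, Milnor number mu = 9.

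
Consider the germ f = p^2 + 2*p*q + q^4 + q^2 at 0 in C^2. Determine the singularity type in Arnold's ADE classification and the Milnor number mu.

Type A3, Milnor number mu = 3.

The Hessian of f at 0 has rank 1. Corank 1: A-series; mu = 3 gives A_3.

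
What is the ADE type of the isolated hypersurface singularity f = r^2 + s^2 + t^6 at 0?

A5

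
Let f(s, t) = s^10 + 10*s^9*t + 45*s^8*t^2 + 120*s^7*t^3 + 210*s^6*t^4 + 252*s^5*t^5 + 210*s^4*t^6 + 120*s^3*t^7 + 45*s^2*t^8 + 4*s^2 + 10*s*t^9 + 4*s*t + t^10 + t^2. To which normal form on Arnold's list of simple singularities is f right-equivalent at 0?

The Hessian of f at 0 has rank 1. Corank 1: A-series; mu = 9 gives A_9.

A_{9}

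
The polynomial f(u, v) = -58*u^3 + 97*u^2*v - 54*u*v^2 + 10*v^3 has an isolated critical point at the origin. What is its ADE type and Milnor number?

Type D_{4}, Milnor number mu = 4.

The Hessian of f at 0 is [[0, 0], [0, 0]] with rank 0, so corank 2. A Groebner basis of the Jacobian ideal J(f) in C{u,v} is {v^3, u^2 - 6*v^2/13, u*v - 9*v^2/13}; counting standard monomials gives mu = 4. Corank 2; j^3 = -(2*u - v)*(29*u^2 - 34*u*v + 10*v^2) splits into three distinct lines over C (the quadratic factor has nonzero discriminant), so D_4.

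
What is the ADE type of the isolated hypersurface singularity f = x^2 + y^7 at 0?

The Hessian of f at 0 is [[2, 0], [0, 0]] with rank 1, so corank 1. A Groebner basis of the Jacobian ideal J(f) in C{x,y} is {y^6, x}; counting standard monomials gives mu = 6. Corank 1: A-series; mu = 6 gives A_6.

A_{6}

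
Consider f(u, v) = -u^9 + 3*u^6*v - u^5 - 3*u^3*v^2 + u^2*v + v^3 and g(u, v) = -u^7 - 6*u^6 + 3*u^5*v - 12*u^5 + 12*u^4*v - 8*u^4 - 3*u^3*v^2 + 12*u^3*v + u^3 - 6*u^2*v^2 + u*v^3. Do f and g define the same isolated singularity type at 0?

No.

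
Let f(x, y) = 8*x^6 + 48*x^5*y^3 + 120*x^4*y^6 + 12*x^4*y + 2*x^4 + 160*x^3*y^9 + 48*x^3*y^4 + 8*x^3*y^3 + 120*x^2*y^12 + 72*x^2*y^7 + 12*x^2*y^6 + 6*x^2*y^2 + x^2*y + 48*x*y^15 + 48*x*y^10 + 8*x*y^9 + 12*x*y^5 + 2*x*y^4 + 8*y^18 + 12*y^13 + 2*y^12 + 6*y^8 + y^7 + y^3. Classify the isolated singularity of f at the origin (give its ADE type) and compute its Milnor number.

The Hessian of f at 0 is [[0, 0], [0, 0]] with rank 0, so corank 2. A Groebner basis of the Jacobian ideal J(f) in C{x,y} is {y^3, x^2 + 3*y^2, x*y}; counting standard monomials gives mu = 4. Corank 2; j^3 = y*(x^2 + y^2) splits into three distinct lines over C (the quadratic factor has nonzero discriminant), so D_4.

Type D_{4}, Milnor number mu = 4.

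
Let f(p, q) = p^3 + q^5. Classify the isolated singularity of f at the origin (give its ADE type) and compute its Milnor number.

Type E_{8}, Milnor number mu = 8.

The Hessian of f at 0 has rank 0. Corank 2; j^3 = p^3 is a perfect cube, so E-series; the 5-jet and mu = 8 give E_8.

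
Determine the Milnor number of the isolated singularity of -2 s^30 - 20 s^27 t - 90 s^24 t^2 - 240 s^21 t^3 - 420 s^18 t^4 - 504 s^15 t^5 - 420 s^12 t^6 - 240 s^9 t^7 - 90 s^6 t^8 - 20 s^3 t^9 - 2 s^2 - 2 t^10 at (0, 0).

9

The Hessian of f at 0 has rank 1. Corank 1: A-series; mu = 9 gives A_9.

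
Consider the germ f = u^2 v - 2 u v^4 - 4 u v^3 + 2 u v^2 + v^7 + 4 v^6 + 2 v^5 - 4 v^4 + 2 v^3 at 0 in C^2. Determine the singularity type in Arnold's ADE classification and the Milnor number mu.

Type D_4, Milnor number mu = 4.

The Hessian of f at 0 has rank 0. Corank 2; j^3 = v*(u^2 + 2*u*v + 2*v^2) splits into three distinct lines over C (the quadratic factor has nonzero discriminant), so D_4.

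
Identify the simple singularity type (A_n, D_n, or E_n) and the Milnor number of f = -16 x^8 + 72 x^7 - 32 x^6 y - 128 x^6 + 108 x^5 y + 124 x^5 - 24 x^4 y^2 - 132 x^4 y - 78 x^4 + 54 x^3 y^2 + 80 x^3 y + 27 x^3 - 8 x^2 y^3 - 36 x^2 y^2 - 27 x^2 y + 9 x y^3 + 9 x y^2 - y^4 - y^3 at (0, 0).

The Hessian of f at 0 is [[0, 0], [0, 0]] with rank 0, so corank 2. A Groebner basis of the Jacobian ideal J(f) in C{x,y} is {-19683*x^2/14 + 6561*x*y/7 + y^4 - 27*y^3/14 - 2187*y^2/14, x^3 - 351*x^2/14 + 117*x*y/7 - y^3/14 - 39*y^2/14, x^2*y - 729*x^2/14 + 243*x*y/7 - 23*y^3/126 - 81*y^2/14, -81*x^2 + x*y^2 + 54*x*y - 4*y^3/9 - 9*y^2}; counting standard monomials gives mu = 7. Corank 2; j^3 = (3*x - y)^3 is a perfect cube, so E-series; the 4-jet and mu = 7 give E_7.

Type E7, Milnor number mu = 7.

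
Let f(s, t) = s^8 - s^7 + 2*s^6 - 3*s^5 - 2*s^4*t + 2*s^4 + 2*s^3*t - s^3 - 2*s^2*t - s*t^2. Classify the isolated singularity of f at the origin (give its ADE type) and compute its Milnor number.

The Hessian of f at 0 has rank 0. Corank 2; j^3 = -s*(s + t)^2 has shape L^2 M (L != M), so D-series; mu = 9 gives D_9.

Type D_9, Milnor number mu = 9.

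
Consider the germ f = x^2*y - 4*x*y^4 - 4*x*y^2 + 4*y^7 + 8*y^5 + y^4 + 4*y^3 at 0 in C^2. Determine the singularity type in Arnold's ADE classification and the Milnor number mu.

Type D_{5}, Milnor number mu = 5.

The Hessian of f at 0 is [[0, 0], [0, 0]] with rank 0, so corank 2. A Groebner basis of the Jacobian ideal J(f) in C{x,y} is {x^3 + 2*x^2 - 8*y^2, x^2/4 + y^3 - y^2, x*y - 2*y^2}; counting standard monomials gives mu = 5. Corank 2; j^3 = y*(x - 2*y)^2 has shape L^2 M (L != M), so D-series; mu = 5 gives D_5.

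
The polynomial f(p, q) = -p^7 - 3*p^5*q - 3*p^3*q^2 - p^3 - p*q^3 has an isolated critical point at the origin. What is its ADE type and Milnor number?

Type E_{7}, Milnor number mu = 7.

The Hessian of f at 0 has rank 0. Corank 2; j^3 = -p^3 is a perfect cube, so E-series; the 4-jet and mu = 7 give E_7.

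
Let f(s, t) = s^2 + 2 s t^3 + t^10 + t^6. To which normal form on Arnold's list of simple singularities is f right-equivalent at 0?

The Hessian of f at 0 has rank 1. Corank 1: A-series; mu = 9 gives A_9.

A_9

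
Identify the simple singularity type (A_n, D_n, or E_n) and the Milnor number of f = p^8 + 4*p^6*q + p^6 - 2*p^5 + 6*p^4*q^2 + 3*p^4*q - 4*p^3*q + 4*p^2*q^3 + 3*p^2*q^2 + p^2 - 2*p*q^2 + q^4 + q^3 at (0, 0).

Type A_{2}, Milnor number mu = 2.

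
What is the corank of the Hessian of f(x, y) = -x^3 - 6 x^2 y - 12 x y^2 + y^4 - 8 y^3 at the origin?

2

The Hessian at 0 is [[0, 0], [0, 0]] of rank 0; hence corank 2.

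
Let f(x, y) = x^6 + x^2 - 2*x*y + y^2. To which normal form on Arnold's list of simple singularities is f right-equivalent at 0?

The Hessian of f at 0 is [[2, -2], [-2, 2]] with rank 1, so corank 1. A Groebner basis of the Jacobian ideal J(f) in C{x,y} is {y^5, x - y}; counting standard monomials gives mu = 5. Corank 1: A-series; mu = 5 gives A_5.

A_5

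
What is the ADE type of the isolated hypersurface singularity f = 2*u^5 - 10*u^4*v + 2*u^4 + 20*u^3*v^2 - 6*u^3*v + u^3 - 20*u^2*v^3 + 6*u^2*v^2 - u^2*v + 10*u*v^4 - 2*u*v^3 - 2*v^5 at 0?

D6

The Hessian of f at 0 is [[0, 0], [0, 0]] with rank 0, so corank 2. A Groebner basis of the Jacobian ideal J(f) in C{u,v} is {u^3, u^2*v, -u^2/4 + u*v^2, -7*u^2/4 + u*v + v^3}; counting standard monomials gives mu = 6. Corank 2; j^3 = u^2*(u - v) has shape L^2 M (L != M), so D-series; mu = 6 gives D_6.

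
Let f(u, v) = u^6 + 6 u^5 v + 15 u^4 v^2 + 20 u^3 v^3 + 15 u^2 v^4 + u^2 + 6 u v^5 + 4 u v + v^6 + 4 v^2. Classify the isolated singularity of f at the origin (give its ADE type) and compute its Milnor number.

Type A_{5}, Milnor number mu = 5.

The Hessian of f at 0 is [[2, 4], [4, 8]] with rank 1, so corank 1. A Groebner basis of the Jacobian ideal J(f) in C{u,v} is {v^5, u + 2*v}; counting standard monomials gives mu = 5. Corank 1: A-series; mu = 5 gives A_5.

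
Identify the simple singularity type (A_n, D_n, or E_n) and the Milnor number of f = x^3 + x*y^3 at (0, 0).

Type E_7, Milnor number mu = 7.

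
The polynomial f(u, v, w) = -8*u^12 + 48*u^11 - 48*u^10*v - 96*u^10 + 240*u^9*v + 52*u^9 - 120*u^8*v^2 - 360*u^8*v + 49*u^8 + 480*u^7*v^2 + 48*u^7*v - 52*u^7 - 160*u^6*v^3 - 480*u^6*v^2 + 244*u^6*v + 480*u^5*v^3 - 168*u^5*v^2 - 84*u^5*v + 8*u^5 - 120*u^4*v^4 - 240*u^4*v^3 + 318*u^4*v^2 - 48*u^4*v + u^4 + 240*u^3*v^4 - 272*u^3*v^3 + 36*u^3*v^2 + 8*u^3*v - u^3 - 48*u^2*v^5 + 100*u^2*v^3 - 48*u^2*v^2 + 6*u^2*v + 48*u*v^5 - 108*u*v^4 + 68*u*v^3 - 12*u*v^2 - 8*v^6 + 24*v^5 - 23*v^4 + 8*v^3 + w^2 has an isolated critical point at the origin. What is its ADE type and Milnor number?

Type E6, Milnor number mu = 6.

The Hessian of f at 0 has rank 1. Corank 2; j^3 = -(u - 2*v)^3 is a perfect cube, so E-series; the 4-jet and mu = 6 give E_6.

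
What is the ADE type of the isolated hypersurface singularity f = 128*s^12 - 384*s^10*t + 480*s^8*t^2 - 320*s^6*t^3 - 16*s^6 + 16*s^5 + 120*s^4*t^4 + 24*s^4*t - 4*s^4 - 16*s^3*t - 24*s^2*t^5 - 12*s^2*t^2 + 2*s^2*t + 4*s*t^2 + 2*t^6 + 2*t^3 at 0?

D_7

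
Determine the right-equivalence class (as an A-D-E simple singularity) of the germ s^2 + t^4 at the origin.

A_3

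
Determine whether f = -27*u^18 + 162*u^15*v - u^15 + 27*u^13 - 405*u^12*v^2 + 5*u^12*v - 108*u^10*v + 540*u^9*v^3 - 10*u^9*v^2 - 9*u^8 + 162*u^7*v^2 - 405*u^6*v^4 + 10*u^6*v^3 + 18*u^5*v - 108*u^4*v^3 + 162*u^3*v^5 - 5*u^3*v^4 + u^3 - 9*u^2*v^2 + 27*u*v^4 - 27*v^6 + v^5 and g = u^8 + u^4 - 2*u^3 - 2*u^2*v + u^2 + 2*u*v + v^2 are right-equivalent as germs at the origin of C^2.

No.

The Hessian of f at 0 is [[0, 0], [0, 0]] with rank 0, so corank 2. A Groebner basis of the Jacobian ideal J(f) in C{u,v} is {v^4, u^3, -u^2/6 + u*v^2}; counting standard monomials gives mu = 8. Corank 2; j^3 = u^3 is a perfect cube, so E-series; the 5-jet and mu = 8 give E_8. The Hessian of g at 0 is [[2, 2], [2, 2]] with rank 1, so corank 1. A Groebner basis of the Jacobian ideal J(g) in C{u,v} is {u*v^3 + 6*u*v^2 + 5*u*v + u + 3*v^3 + 4*v^2 + v, -14*u*v^2 - 14*u*v - 3*u + v^4 - 6*v^3 - 11*v^2 - 3*v, u^2 - u - v}; counting standard monomials gives mu = 7. Corank 1: A-series; mu = 7 gives A_7. f is E_8 but g is A_7, hence not right-equivalent.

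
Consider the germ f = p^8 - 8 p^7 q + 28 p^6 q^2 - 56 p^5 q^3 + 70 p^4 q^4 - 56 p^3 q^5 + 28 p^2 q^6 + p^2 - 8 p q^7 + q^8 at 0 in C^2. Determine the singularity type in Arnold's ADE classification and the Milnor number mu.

Type A_7, Milnor number mu = 7.

The Hessian of f at 0 is [[2, 0], [0, 0]] with rank 1, so corank 1. A Groebner basis of the Jacobian ideal J(f) in C{p,q} is {q^7, p}; counting standard monomials gives mu = 7. Corank 1: A-series; mu = 7 gives A_7.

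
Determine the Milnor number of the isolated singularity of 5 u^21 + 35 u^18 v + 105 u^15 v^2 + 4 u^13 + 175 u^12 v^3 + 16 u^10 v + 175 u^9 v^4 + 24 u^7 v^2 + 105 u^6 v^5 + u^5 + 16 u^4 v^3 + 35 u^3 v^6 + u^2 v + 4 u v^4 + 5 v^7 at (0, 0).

8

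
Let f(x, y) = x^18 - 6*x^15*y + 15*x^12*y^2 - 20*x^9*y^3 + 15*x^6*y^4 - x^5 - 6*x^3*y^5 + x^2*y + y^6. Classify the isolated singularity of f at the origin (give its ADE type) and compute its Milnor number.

Type D_7, Milnor number mu = 7.

The Hessian of f at 0 has rank 0. Corank 2; j^3 = x^2*y has shape L^2 M (L != M), so D-series; mu = 7 gives D_7.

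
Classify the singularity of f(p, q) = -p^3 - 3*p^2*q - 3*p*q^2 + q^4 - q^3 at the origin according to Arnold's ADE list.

E_6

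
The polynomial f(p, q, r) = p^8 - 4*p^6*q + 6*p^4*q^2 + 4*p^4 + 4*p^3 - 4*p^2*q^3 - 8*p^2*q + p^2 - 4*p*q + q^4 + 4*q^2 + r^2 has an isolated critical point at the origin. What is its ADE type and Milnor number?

Type A_{3}, Milnor number mu = 3.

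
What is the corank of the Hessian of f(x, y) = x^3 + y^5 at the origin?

2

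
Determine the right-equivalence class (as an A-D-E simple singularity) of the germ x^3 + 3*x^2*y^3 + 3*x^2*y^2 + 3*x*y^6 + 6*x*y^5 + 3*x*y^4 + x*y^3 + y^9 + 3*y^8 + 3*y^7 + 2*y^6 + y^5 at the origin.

E7

The Hessian of f at 0 is [[0, 0], [0, 0]] with rank 0, so corank 2. A Groebner basis of the Jacobian ideal J(f) in C{x,y} is {-x^2 + y^4 - y^3/3, x^3, x^2*y + x^2/3 + y^3/9, x^2 + x*y^2 + y^3/3}; counting standard monomials gives mu = 7. Corank 2; j^3 = x^3 is a perfect cube, so E-series; the 4-jet and mu = 7 give E_7.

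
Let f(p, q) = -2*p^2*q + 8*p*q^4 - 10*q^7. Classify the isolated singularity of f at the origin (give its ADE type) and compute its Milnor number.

Type D_8, Milnor number mu = 8.

The Hessian of f at 0 has rank 0. Corank 2; j^3 = -2*p^2*q has shape L^2 M (L != M), so D-series; mu = 8 gives D_8.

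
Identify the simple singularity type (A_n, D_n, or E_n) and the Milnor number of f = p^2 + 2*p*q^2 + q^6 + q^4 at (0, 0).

Type A_5, Milnor number mu = 5.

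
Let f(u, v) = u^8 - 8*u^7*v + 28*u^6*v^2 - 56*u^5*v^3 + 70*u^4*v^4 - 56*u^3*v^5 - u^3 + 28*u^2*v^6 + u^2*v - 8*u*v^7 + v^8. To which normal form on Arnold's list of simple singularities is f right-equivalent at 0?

D_{9}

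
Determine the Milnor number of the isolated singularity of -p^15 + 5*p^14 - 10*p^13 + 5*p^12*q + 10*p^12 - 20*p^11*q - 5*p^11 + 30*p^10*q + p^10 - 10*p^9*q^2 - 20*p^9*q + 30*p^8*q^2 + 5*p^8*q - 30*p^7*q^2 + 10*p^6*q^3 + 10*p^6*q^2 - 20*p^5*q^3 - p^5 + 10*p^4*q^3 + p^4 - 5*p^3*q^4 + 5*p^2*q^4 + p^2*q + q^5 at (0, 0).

The Hessian of f at 0 is [[0, 0], [0, 0]] with rank 0, so corank 2. A Groebner basis of the Jacobian ideal J(f) in C{p,q} is {p^2/5 + q^4, p^3, p*q}; counting standard monomials gives mu = 6. Corank 2; j^3 = p^2*q has shape L^2 M (L != M), so D-series; mu = 6 gives D_6.

6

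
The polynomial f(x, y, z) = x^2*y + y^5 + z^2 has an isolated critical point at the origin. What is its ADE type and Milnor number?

Type D_6, Milnor number mu = 6.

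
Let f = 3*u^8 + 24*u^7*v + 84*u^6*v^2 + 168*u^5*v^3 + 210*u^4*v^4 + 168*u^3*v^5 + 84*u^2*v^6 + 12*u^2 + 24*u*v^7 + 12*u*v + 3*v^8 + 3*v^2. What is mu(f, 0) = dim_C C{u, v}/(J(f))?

7

The Hessian of f at 0 is [[24, 12], [12, 6]] with rank 1, so corank 1. A Groebner basis of the Jacobian ideal J(f) in C{u,v} is {v^7, u + v/2}; counting standard monomials gives mu = 7. Corank 1: A-series; mu = 7 gives A_7.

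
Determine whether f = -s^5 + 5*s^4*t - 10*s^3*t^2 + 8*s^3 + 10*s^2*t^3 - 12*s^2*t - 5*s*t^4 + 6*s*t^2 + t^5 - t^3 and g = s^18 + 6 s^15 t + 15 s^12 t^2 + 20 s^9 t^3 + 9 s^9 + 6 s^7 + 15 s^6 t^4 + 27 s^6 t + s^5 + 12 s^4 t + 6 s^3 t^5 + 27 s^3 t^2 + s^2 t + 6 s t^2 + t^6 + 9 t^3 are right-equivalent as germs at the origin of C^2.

No.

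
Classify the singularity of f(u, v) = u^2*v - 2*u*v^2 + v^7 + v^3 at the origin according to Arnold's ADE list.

The Hessian of f at 0 is [[0, 0], [0, 0]] with rank 0, so corank 2. A Groebner basis of the Jacobian ideal J(f) in C{u,v} is {u^2/7 + v^6 - v^2/7, u^3 - v^3, u*v - v^2}; counting standard monomials gives mu = 8. Corank 2; j^3 = v*(u - v)^2 has shape L^2 M (L != M), so D-series; mu = 8 gives D_8.

D_8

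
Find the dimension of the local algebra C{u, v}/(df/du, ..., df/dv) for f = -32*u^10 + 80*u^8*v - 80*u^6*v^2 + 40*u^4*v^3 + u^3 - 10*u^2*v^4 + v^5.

8

The Hessian of f at 0 has rank 0. Corank 2; j^3 = u^3 is a perfect cube, so E-series; the 5-jet and mu = 8 give E_8.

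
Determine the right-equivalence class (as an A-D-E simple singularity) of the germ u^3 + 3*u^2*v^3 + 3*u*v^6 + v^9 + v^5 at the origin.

The Hessian of f at 0 is [[0, 0], [0, 0]] with rank 0, so corank 2. A Groebner basis of the Jacobian ideal J(f) in C{u,v} is {u^2/2 + u*v^3, v^4, u^3, u^2*v}; counting standard monomials gives mu = 8. Corank 2; j^3 = u^3 is a perfect cube, so E-series; the 5-jet and mu = 8 give E_8.

E_8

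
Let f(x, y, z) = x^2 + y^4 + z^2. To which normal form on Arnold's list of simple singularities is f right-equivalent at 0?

A_{3}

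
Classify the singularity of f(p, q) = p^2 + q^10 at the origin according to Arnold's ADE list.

A9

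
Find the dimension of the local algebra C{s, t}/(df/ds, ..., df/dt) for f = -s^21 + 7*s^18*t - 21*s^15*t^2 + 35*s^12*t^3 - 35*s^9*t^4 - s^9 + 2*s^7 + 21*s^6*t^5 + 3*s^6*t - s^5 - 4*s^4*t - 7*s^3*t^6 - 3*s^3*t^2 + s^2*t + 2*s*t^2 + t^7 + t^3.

8

The Hessian of f at 0 has rank 0. Corank 2; j^3 = t*(s + t)^2 has shape L^2 M (L != M), so D-series; mu = 8 gives D_8.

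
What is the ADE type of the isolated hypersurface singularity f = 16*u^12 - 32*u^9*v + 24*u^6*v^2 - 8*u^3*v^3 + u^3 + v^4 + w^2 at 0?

E6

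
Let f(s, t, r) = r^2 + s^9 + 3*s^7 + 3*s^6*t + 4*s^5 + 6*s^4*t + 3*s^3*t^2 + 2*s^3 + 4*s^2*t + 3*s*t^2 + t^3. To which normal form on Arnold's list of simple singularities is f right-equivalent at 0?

D_4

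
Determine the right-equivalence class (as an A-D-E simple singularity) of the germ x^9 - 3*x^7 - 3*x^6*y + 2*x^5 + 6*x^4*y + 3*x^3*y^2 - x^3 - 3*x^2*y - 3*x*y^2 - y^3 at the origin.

E8

The Hessian of f at 0 is [[0, 0], [0, 0]] with rank 0, so corank 2. A Groebner basis of the Jacobian ideal J(f) in C{x,y} is {-3*x^2/2 + x*y^3 - 3*x*y - 3*y^2/2, 2*x^2 + 4*x*y + y^4 + 2*y^2, x^3 - 3*x*y^2 - 2*y^3, x^2*y + 2*x*y^2 + y^3}; counting standard monomials gives mu = 8. Corank 2; j^3 = -(x + y)^3 is a perfect cube, so E-series; the 5-jet and mu = 8 give E_8.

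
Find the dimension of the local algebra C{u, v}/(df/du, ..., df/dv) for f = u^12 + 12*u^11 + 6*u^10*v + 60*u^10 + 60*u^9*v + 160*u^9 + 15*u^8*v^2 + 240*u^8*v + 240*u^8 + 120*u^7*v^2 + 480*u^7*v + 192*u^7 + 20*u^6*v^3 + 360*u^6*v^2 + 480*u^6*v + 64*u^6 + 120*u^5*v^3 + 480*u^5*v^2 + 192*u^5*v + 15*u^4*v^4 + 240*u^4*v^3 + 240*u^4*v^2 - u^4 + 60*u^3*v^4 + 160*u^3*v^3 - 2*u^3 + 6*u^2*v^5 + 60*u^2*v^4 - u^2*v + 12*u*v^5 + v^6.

The Hessian of f at 0 is [[0, 0], [0, 0]] with rank 0, so corank 2. A Groebner basis of the Jacobian ideal J(f) in C{u,v} is {u*v/12 + v^5, u*v^2, u^2 + u*v/2}; counting standard monomials gives mu = 7. Corank 2; j^3 = -u^2*(2*u + v) has shape L^2 M (L != M), so D-series; mu = 7 gives D_7.

7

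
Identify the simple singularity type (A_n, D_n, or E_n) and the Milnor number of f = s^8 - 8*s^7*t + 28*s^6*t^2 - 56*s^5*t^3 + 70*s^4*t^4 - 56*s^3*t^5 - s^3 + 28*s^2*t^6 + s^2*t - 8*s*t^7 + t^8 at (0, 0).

Type D9, Milnor number mu = 9.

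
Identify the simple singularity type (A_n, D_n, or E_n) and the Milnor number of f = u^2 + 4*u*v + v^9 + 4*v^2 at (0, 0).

The Hessian of f at 0 has rank 1. Corank 1: A-series; mu = 8 gives A_8.

Type A8, Milnor number mu = 8.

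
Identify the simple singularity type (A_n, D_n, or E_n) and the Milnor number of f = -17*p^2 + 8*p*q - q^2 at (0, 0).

Type A_{1}, Milnor number mu = 1.

The Hessian of f at 0 has rank 2. Corank 0: nondegenerate Morse point, so A_1.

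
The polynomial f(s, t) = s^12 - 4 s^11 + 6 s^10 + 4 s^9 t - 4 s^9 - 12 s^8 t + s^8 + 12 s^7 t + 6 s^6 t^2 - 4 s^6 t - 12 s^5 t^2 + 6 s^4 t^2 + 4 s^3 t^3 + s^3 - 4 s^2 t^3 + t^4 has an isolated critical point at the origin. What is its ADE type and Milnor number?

Type E_6, Milnor number mu = 6.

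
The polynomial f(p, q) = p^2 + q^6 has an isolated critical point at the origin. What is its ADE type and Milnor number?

Type A_5, Milnor number mu = 5.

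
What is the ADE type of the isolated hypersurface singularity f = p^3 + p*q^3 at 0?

E_{7}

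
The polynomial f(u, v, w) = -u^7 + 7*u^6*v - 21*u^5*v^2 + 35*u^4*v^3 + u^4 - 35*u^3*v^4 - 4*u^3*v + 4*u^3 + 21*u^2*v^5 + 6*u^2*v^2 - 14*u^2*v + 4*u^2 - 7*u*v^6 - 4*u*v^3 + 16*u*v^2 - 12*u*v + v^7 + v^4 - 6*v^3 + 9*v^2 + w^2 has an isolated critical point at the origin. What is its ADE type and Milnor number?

Type A6, Milnor number mu = 6.

The Hessian of f at 0 has rank 2. Corank 1: A-series; mu = 6 gives A_6.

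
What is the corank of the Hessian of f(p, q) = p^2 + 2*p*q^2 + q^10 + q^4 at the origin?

1

The Hessian at 0 is [[2, 0], [0, 0]] of rank 1; hence corank 1.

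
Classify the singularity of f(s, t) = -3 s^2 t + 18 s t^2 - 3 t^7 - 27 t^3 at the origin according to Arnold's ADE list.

The Hessian of f at 0 has rank 0. Corank 2; j^3 = -3*t*(s - 3*t)^2 has shape L^2 M (L != M), so D-series; mu = 8 gives D_8.

D8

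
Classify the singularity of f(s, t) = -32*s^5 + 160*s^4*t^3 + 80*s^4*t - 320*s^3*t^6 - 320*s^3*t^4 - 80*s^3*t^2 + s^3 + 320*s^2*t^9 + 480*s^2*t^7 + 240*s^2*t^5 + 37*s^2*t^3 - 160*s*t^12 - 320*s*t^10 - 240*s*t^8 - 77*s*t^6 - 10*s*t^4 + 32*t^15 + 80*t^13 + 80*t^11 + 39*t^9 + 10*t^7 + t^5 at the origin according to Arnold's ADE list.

The Hessian of f at 0 has rank 0. Corank 2; j^3 = s^3 is a perfect cube, so E-series; the 5-jet and mu = 8 give E_8.

E8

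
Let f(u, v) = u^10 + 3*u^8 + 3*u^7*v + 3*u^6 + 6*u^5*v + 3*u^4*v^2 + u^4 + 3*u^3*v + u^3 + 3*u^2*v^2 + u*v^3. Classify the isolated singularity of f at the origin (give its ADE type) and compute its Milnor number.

Type E_7, Milnor number mu = 7.

The Hessian of f at 0 has rank 0. Corank 2; j^3 = u^3 is a perfect cube, so E-series; the 4-jet and mu = 7 give E_7.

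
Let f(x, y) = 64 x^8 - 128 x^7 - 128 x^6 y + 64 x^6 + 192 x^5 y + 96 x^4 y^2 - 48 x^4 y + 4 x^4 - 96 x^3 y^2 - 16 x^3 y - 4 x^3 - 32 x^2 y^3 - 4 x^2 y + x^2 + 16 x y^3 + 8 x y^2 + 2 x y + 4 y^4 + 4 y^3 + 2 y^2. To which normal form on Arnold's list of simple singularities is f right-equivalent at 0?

A_1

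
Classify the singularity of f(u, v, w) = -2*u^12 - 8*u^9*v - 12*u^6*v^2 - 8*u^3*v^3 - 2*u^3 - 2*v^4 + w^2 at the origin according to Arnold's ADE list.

E_{6}

The Hessian of f at 0 is [[0, 0, 0], [0, 0, 0], [0, 0, 2]] with rank 1, so corank 2. A Groebner basis of the Jacobian ideal J(f) in C{u,v,w} is {v^3, u^2, w}; counting standard monomials gives mu = 6. Corank 2; j^3 = -2*u^3 is a perfect cube, so E-series; the 4-jet and mu = 6 give E_6.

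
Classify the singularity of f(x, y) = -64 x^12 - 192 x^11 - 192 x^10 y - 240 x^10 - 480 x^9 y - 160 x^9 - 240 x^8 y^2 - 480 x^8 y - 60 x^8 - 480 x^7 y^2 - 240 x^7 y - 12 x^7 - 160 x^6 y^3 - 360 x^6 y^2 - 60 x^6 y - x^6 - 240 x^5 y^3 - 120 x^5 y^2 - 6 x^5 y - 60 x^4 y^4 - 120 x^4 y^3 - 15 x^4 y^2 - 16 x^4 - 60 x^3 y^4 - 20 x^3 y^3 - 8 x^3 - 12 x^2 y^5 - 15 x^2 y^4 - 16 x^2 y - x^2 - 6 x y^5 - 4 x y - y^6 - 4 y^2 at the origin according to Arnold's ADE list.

A_{5}

The Hessian of f at 0 has rank 1. Corank 1: A-series; mu = 5 gives A_5.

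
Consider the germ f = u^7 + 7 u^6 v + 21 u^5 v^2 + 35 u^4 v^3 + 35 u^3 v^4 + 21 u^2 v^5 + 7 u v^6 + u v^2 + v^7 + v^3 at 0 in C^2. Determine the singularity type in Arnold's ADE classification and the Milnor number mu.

Type D_8, Milnor number mu = 8.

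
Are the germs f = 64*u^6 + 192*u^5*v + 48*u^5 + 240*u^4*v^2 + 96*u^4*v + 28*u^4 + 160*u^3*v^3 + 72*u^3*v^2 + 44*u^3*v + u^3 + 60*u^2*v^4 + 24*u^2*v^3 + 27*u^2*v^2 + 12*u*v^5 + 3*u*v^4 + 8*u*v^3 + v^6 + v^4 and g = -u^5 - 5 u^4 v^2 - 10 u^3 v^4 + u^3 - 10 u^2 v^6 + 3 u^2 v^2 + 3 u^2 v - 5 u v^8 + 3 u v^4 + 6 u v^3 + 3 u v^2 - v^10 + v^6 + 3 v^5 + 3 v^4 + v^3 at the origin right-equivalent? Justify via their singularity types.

No.

The Hessian of f at 0 has rank 0. Corank 2; j^3 = u^3 is a perfect cube, so E-series; the 4-jet and mu = 6 give E_6. The Hessian of g at 0 has rank 0. Corank 2; j^3 = (u + v)^3 is a perfect cube, so E-series; the 5-jet and mu = 8 give E_8. f is E_6 but g is E_8, hence not right-equivalent.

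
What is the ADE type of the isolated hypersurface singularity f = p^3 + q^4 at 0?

The Hessian of f at 0 is [[0, 0], [0, 0]] with rank 0, so corank 2. A Groebner basis of the Jacobian ideal J(f) in C{p,q} is {q^3, p^2}; counting standard monomials gives mu = 6. Corank 2; j^3 = p^3 is a perfect cube, so E-series; the 4-jet and mu = 6 give E_6.

E_6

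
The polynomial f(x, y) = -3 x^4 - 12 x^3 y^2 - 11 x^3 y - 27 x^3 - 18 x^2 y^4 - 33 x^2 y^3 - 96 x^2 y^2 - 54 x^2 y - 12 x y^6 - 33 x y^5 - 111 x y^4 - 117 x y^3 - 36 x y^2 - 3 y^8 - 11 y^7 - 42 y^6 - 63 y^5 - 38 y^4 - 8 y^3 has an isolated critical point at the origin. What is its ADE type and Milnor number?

Type E_{7}, Milnor number mu = 7.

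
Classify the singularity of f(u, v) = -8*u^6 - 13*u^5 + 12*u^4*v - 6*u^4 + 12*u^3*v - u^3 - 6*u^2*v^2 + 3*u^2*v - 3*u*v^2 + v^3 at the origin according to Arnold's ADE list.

E_8

The Hessian of f at 0 has rank 0. Corank 2; j^3 = -(u - v)^3 is a perfect cube, so E-series; the 5-jet and mu = 8 give E_8.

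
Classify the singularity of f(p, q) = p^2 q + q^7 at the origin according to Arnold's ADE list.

The Hessian of f at 0 has rank 0. Corank 2; j^3 = p^2*q has shape L^2 M (L != M), so D-series; mu = 8 gives D_8.

D_8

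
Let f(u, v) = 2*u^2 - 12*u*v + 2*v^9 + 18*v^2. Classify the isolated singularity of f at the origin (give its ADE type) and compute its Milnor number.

Type A8, Milnor number mu = 8.

The Hessian of f at 0 has rank 1. Corank 1: A-series; mu = 8 gives A_8.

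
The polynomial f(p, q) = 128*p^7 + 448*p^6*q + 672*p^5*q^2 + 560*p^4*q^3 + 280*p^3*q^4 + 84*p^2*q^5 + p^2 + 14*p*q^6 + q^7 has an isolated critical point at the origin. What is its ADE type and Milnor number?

The Hessian of f at 0 is [[2, 0], [0, 0]] with rank 1, so corank 1. A Groebner basis of the Jacobian ideal J(f) in C{p,q} is {q^6, p}; counting standard monomials gives mu = 6. Corank 1: A-series; mu = 6 gives A_6.

Type A_6, Milnor number mu = 6.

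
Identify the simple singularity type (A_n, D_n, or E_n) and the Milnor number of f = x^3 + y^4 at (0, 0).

Type E_6, Milnor number mu = 6.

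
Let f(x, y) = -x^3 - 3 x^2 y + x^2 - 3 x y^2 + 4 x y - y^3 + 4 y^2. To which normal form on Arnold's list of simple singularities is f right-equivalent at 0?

The Hessian of f at 0 has rank 1. Corank 1: A-series; mu = 2 gives A_2.

A2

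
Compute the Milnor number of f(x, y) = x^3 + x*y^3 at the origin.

The Hessian of f at 0 has rank 0. Corank 2; j^3 = x^3 is a perfect cube, so E-series; the 4-jet and mu = 7 give E_7.

7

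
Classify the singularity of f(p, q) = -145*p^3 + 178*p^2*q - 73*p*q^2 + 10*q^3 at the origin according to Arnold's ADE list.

D_4

The Hessian of f at 0 has rank 0. Corank 2; j^3 = -(5*p - 2*q)*(29*p^2 - 24*p*q + 5*q^2) splits into three distinct lines over C (the quadratic factor has nonzero discriminant), so D_4.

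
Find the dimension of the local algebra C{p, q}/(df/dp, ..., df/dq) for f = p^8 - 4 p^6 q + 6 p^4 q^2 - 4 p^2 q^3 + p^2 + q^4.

3

The Hessian of f at 0 has rank 1. Corank 1: A-series; mu = 3 gives A_3.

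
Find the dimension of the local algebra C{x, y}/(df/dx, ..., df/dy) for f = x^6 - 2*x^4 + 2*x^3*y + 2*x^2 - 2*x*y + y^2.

1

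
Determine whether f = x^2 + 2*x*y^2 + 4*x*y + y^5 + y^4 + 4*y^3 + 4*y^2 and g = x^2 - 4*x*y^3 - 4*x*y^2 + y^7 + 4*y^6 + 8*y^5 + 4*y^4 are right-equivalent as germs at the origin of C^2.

No.

The Hessian of f at 0 has rank 1. Corank 1: A-series; mu = 4 gives A_4. The Hessian of g at 0 has rank 1. Corank 1: A-series; mu = 6 gives A_6. f is A_4 but g is A_6, hence not right-equivalent.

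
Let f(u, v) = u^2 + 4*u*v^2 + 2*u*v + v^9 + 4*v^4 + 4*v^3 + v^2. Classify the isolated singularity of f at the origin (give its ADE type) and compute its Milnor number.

The Hessian of f at 0 is [[2, 2], [2, 2]] with rank 1, so corank 1. A Groebner basis of the Jacobian ideal J(f) in C{u,v} is {u^4 + 4*u^3*v - 3*u^3 - 5*u^2*v + 5*u^2/4 + 3*u*v/2 - u/8 - v/8, u/2 + v^2 + v/2}; counting standard monomials gives mu = 8. Corank 1: A-series; mu = 8 gives A_8.

Type A_8, Milnor number mu = 8.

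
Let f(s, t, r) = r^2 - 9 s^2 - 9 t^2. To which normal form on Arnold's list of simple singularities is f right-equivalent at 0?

The Hessian of f at 0 is [[-18, 0, 0], [0, -18, 0], [0, 0, 2]] with rank 3, so corank 0. A Groebner basis of the Jacobian ideal J(f) in C{s,t,r} is {s, t, r}; counting standard monomials gives mu = 1. Corank 0: nondegenerate Morse point, so A_1.

A_1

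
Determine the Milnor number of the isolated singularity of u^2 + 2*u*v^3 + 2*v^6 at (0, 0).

5

The Hessian of f at 0 has rank 1. Corank 1: A-series; mu = 5 gives A_5.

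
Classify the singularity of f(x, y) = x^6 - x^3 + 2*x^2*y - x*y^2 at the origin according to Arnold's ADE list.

D_{7}

The Hessian of f at 0 is [[0, 0], [0, 0]] with rank 0, so corank 2. A Groebner basis of the Jacobian ideal J(f) in C{x,y} is {x*y/6 + y^5 - y^2/6, x*y^2 - y^3, x^2 - x*y}; counting standard monomials gives mu = 7. Corank 2; j^3 = -x*(x - y)^2 has shape L^2 M (L != M), so D-series; mu = 7 gives D_7.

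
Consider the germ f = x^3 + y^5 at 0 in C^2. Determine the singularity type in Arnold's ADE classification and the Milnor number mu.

The Hessian of f at 0 has rank 0. Corank 2; j^3 = x^3 is a perfect cube, so E-series; the 5-jet and mu = 8 give E_8.

Type E_8, Milnor number mu = 8.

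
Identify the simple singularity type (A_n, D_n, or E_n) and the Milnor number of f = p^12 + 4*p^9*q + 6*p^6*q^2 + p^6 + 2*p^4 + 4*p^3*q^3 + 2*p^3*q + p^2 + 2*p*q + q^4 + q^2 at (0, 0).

Type A_{3}, Milnor number mu = 3.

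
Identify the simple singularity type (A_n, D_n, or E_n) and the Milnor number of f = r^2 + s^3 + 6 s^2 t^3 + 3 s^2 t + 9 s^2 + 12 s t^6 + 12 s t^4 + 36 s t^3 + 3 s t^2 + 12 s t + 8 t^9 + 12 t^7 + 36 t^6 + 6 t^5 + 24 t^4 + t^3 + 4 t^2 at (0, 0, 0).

The Hessian of f at 0 is [[18, 12, 0], [12, 8, 0], [0, 0, 2]] with rank 2, so corank 1. A Groebner basis of the Jacobian ideal J(f) in C{s,t,r} is {t^2, s + 2*t/3, r}; counting standard monomials gives mu = 2. Corank 1: A-series; mu = 2 gives A_2.

Type A_2, Milnor number mu = 2.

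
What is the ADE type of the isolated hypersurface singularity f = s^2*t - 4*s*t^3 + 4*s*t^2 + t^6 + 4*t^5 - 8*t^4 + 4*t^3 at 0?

D_7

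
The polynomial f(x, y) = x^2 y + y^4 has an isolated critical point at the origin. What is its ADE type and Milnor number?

The Hessian of f at 0 has rank 0. Corank 2; j^3 = x^2*y has shape L^2 M (L != M), so D-series; mu = 5 gives D_5.

Type D_5, Milnor number mu = 5.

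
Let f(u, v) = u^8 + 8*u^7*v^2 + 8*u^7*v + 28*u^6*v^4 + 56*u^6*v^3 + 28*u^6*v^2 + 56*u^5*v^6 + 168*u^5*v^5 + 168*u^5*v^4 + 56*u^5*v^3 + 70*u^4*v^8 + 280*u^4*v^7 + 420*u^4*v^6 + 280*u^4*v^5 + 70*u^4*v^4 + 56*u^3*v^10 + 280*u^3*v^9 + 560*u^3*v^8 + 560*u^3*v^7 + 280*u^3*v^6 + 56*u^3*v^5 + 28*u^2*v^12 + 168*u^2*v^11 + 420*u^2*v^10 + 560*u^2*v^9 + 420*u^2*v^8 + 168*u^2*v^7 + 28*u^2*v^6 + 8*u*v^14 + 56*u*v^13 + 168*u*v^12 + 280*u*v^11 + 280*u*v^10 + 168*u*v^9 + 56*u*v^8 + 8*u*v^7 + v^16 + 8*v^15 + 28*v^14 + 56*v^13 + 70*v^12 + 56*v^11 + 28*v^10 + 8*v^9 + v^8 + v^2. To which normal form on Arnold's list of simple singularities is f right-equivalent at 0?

The Hessian of f at 0 is [[0, 0], [0, 2]] with rank 1, so corank 1. A Groebner basis of the Jacobian ideal J(f) in C{u,v} is {u^7, v}; counting standard monomials gives mu = 7. Corank 1: A-series; mu = 7 gives A_7.

A7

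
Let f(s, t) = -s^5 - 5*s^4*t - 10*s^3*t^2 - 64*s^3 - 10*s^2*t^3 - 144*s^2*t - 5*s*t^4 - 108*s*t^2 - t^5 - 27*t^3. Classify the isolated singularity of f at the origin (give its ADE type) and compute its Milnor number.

Type E_8, Milnor number mu = 8.

The Hessian of f at 0 has rank 0. Corank 2; j^3 = -(4*s + 3*t)^3 is a perfect cube, so E-series; the 5-jet and mu = 8 give E_8.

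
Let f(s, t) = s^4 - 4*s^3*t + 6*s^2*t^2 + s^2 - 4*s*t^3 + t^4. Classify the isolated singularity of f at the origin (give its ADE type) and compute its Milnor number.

The Hessian of f at 0 has rank 1. Corank 1: A-series; mu = 3 gives A_3.

Type A3, Milnor number mu = 3.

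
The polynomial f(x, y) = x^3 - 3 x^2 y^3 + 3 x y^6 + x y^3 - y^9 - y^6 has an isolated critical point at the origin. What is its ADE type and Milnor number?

Type E_{7}, Milnor number mu = 7.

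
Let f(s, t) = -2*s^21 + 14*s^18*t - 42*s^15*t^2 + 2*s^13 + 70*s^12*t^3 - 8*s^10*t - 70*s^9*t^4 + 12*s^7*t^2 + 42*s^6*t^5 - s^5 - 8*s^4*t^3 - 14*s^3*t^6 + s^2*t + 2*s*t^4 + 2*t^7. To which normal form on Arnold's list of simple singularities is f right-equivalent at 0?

D_{8}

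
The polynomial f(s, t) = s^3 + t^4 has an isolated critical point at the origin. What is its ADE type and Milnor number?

The Hessian of f at 0 has rank 0. Corank 2; j^3 = s^3 is a perfect cube, so E-series; the 4-jet and mu = 6 give E_6.

Type E6, Milnor number mu = 6.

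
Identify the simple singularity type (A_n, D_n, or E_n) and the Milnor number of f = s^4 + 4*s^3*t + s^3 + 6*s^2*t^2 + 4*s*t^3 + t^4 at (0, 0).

Type E_6, Milnor number mu = 6.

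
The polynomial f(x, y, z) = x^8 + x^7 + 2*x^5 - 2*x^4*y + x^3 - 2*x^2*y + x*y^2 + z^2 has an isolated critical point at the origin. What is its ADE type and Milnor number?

The Hessian of f at 0 is [[0, 0, 0], [0, 0, 0], [0, 0, 2]] with rank 1, so corank 2. A Groebner basis of the Jacobian ideal J(f) in C{x,y,z} is {x^2*y^2 - 16*x^2*y - x^2 + 32*x*y^2 + 3*x*y - 16*y^3 - 2*y^2, -24*x^2*y - 2*x^2 + x*y^3 + 48*x*y^2 + 5*x*y - 24*y^3 - 3*y^2, -32*x^2*y - 3*x^2 + 64*x*y^2 + 7*x*y + y^4 - 32*y^3 - 4*y^2, x^3 - 3*x^2*y + 3*x*y^2 - y^3, z}; counting standard monomials gives mu = 9. Corank 2; j^3 = x*(x - y)^2 has shape L^2 M (L != M), so D-series; mu = 9 gives D_9.

Type D_9, Milnor number mu = 9.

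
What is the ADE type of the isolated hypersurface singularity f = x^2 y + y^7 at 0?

D_{8}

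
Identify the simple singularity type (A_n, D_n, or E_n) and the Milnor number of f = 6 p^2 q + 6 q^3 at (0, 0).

Type D_{4}, Milnor number mu = 4.

The Hessian of f at 0 has rank 0. Corank 2; j^3 = 6*q*(p^2 + q^2) splits into three distinct lines over C (the quadratic factor has nonzero discriminant), so D_4.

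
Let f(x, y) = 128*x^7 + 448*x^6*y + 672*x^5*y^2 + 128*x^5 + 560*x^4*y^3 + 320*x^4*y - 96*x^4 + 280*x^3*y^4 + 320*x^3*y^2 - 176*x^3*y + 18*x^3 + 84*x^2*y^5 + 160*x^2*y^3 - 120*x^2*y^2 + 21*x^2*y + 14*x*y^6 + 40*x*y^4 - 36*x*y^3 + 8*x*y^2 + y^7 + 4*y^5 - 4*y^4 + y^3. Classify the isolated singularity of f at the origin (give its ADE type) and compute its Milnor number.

Type D_8, Milnor number mu = 8.

The Hessian of f at 0 has rank 0. Corank 2; j^3 = (2*x + y)*(3*x + y)^2 has shape L^2 M (L != M), so D-series; mu = 8 gives D_8.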